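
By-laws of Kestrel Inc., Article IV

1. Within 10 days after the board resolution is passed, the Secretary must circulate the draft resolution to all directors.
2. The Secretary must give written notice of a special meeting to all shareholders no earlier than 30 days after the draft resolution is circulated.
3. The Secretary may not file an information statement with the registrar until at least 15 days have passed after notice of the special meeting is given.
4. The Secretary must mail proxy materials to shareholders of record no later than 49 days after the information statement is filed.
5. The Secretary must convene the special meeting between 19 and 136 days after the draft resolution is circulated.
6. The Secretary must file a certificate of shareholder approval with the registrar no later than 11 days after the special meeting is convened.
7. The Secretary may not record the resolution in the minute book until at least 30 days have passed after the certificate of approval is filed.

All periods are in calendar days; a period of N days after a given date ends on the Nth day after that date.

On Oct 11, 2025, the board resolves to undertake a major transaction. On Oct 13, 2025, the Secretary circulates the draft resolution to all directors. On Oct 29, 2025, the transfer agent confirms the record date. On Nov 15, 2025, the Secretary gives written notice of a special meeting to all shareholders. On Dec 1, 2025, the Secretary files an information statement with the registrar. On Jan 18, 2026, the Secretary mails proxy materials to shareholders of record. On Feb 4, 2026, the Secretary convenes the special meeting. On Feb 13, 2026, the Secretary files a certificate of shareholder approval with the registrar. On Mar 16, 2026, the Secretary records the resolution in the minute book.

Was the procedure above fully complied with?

Yes

Step 1 — counting 10 days from Oct 11, 2025 (when the board resolution is passed) gives a deadline of Oct 21, 2025; completed Oct 13, 2025, before the deadline.
Step 2 — must wait 30 days from Oct 13, 2025 (when the draft resolution is circulated), so not before Nov 12, 2025; Nov 15, 2025 is on or after that date.
Step 3 — must wait 15 days from Nov 15, 2025 (when notice of the special meeting is given), so not before Nov 30, 2025; Dec 1, 2025 is on or after that date.
Step 4 — counting 49 days from Dec 1, 2025 (when the information statement is filed) gives a deadline of Jan 19, 2026; Jan 18, 2026 is within that limit.
Step 5 — 19 and 136 days from Oct 13, 2025 (when the draft resolution is circulated) are Nov 1, 2025 and Feb 26, 2026 respectively; done Feb 4, 2026, which is between those dates.
Step 6 — counting 11 days from Feb 4, 2026 (when the special meeting is convened) gives a deadline of Feb 15, 2026; completed Feb 13, 2026, before the deadline.
Step 7 — must wait 30 days from Feb 13, 2026 (when the certificate of approval is filed), so not before Mar 15, 2026; Mar 16, 2026 is on or after that date.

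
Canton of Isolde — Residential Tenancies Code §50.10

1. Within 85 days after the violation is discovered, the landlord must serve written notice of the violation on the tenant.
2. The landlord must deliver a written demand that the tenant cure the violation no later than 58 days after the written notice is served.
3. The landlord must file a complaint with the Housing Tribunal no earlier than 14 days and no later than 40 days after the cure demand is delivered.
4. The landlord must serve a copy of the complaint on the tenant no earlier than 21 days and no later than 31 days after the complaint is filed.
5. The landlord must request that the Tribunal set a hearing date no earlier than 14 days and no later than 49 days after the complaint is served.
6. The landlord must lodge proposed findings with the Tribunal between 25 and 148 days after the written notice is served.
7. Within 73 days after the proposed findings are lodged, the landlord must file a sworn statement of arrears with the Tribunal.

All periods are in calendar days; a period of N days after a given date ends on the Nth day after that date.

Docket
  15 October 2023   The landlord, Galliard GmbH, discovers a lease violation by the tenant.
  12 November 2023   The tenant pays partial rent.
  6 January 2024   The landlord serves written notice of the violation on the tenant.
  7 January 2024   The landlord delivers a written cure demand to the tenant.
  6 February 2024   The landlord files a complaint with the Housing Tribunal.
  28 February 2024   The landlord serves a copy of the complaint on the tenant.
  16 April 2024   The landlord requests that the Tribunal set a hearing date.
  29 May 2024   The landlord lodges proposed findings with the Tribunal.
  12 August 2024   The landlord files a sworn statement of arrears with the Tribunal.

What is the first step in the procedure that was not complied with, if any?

Step 7

Step 1 — counting 85 days from 15 October 2023 (when the violation is discovered) gives a deadline of 8 January 2024; done 6 January 2024 — timely.
Step 2 — counting 58 days from 6 January 2024 (when the written notice is served) gives a deadline of 4 March 2024; done 7 January 2024 — timely.
Step 3 — 14 and 40 days from 7 January 2024 (when the cure demand is delivered) are 21 January 2024 and 16 February 2024 respectively; 6 February 2024 falls inside that range.
Step 4 — 21 and 31 days from 6 February 2024 (when the complaint is filed) are 27 February 2024 and 8 March 2024 respectively; done 28 February 2024, which is between those dates.
Step 5 — 14 and 49 days from 28 February 2024 (when the complaint is served) are 13 March 2024 and 17 April 2024 respectively; 16 April 2024 falls inside that range.
Step 6 — 25 and 148 days from 6 January 2024 (when the written notice is served) are 31 January 2024 and 2 June 2024 respectively; done 29 May 2024 — within the window.
Step 7 — counting 73 days from 29 May 2024 (when the proposed findings are lodged) gives a deadline of 10 August 2024; not done until 12 August 2024, 2 days after the deadline.
No need to go further; step 7 was not satisfied.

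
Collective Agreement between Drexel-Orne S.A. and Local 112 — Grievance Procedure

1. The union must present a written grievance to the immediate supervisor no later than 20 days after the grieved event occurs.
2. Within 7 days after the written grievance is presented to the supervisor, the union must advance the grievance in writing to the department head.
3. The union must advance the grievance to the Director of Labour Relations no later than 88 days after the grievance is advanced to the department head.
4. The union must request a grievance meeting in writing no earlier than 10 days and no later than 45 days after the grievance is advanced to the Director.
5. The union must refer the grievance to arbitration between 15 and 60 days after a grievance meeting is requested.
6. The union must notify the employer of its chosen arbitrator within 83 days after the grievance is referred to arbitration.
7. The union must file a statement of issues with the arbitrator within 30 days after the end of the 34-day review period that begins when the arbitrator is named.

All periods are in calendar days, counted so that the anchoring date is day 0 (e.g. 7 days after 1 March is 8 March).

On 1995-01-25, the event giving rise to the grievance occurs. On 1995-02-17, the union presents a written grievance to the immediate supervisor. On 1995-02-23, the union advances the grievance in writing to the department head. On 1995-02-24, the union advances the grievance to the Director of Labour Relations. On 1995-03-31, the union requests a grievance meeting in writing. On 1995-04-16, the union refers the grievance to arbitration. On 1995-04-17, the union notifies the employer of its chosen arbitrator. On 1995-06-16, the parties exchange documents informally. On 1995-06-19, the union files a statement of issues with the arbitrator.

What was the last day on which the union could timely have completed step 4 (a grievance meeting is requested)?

1995-04-10

Step 4 runs from 1995-02-24, when the grievance is advanced to the Director. The window is 10–45 days after 1995-02-24; it closes on 1995-04-10.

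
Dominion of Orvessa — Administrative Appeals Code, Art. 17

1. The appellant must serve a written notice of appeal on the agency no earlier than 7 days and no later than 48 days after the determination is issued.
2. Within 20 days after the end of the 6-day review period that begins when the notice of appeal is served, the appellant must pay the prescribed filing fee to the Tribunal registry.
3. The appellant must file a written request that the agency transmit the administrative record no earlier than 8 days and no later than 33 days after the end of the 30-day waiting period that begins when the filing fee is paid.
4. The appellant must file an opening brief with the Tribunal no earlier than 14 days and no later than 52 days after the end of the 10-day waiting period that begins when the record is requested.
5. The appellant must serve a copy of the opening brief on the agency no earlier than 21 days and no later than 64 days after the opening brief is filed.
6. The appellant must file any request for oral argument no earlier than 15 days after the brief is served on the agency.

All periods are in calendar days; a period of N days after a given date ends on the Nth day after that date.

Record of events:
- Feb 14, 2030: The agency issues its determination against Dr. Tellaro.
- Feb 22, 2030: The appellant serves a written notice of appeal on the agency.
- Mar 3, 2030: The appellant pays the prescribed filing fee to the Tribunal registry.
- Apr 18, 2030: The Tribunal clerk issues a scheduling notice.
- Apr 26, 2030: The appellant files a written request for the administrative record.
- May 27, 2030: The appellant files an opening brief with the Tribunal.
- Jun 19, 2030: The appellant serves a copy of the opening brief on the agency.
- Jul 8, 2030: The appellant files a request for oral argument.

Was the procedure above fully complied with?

Yes

Step 1 — 7 and 48 days from Feb 14, 2030 (when the determination is issued) are Feb 21, 2030 and Apr 3, 2030 respectively; done Feb 22, 2030, which is between those dates.
Step 2 — counting 20 days from Feb 28, 2030 (end of the 6-day review period, which began when the notice of appeal is served on Feb 22, 2030) gives a deadline of Mar 20, 2030; completed Mar 3, 2030, before the deadline.
Step 3 — 8 and 33 days from Apr 2, 2030 (end of the 30-day waiting period, which began when the filing fee is paid on Mar 3, 2030) are Apr 10, 2030 and May 5, 2030 respectively; done Apr 26, 2030, which is between those dates.
Step 4 — 14 and 52 days from May 6, 2030 (end of the 10-day waiting period, which began when the record is requested on Apr 26, 2030) are May 20, 2030 and Jun 27, 2030 respectively; done May 27, 2030, which is between those dates.
Step 5 — 21 and 64 days from May 27, 2030 (when the opening brief is filed) are Jun 17, 2030 and Jul 30, 2030 respectively; done Jun 19, 2030, which is between those dates.
Step 6 — must wait 15 days from Jun 19, 2030 (when the brief is served on the agency), so not before Jul 4, 2030; done Jul 8, 2030, after the minimum wait.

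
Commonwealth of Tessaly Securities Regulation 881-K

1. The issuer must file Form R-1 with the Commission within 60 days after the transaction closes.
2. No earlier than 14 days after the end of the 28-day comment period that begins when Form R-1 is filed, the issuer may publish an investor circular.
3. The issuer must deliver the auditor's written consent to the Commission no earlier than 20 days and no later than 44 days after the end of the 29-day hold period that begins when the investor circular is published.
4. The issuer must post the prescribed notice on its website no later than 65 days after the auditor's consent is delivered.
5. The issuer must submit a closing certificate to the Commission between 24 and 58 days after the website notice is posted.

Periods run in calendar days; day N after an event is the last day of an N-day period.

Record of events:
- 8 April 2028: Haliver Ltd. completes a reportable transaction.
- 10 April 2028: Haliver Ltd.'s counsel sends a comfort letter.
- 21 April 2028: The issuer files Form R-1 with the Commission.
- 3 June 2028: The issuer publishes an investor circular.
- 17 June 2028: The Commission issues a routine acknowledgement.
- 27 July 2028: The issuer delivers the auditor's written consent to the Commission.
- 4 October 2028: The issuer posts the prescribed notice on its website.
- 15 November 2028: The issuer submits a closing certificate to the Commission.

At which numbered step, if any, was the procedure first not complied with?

Step 1: 60 days after 8 April 2028 (when the transaction closes) is 7 June 2028; 21 April 2028 is within that limit.
Step 2: the earliest permitted date is 14 days after 19 May 2028 (end of the 28-day comment period, which began when Form R-1 is filed on 21 April 2028), i.e. 2 June 2028; 3 June 2028 is on or after that date.
Step 3: the window is 20–44 days after 2 July 2028 (end of the 29-day hold period, which began when the investor circular is published on 3 June 2028), so 22 July 2028 through 15 August 2028; done 27 July 2028 — within the window.
Step 4: 65 days after 27 July 2028 (when the auditor's consent is delivered) is 30 September 2028; done 4 October 2028 — 4 days late.

Step 4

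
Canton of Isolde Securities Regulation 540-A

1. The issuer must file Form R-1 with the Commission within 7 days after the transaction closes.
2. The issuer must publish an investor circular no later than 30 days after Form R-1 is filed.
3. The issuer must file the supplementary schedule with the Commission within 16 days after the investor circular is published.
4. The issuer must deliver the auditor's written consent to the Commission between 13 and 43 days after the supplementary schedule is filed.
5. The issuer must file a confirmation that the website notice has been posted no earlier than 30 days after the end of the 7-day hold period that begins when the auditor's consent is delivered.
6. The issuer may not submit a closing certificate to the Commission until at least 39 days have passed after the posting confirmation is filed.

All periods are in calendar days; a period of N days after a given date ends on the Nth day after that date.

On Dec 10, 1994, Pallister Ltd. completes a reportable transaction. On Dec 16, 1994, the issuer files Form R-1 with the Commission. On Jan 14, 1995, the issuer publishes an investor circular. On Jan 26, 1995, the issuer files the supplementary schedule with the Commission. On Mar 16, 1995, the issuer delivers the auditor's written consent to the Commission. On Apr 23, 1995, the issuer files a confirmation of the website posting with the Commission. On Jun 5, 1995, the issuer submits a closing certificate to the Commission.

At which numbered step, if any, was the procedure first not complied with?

Step 1 — counting 7 days from Dec 10, 1994 (when the transaction closes) gives a deadline of Dec 17, 1994; done Dec 16, 1994 — timely.
Step 2 — counting 30 days from Dec 16, 1994 (when Form R-1 is filed) gives a deadline of Jan 15, 1995; completed Jan 14, 1995, before the deadline.
Step 3 — counting 16 days from Jan 14, 1995 (when the investor circular is published) gives a deadline of Jan 30, 1995; completed Jan 26, 1995, before the deadline.
Step 4 — 13 and 43 days from Jan 26, 1995 (when the supplementary schedule is filed) are Feb 8, 1995 and Mar 10, 1995 respectively; Mar 16, 1995 is 6 days past the end of the window.
That is the first point of non-compliance.

Step 4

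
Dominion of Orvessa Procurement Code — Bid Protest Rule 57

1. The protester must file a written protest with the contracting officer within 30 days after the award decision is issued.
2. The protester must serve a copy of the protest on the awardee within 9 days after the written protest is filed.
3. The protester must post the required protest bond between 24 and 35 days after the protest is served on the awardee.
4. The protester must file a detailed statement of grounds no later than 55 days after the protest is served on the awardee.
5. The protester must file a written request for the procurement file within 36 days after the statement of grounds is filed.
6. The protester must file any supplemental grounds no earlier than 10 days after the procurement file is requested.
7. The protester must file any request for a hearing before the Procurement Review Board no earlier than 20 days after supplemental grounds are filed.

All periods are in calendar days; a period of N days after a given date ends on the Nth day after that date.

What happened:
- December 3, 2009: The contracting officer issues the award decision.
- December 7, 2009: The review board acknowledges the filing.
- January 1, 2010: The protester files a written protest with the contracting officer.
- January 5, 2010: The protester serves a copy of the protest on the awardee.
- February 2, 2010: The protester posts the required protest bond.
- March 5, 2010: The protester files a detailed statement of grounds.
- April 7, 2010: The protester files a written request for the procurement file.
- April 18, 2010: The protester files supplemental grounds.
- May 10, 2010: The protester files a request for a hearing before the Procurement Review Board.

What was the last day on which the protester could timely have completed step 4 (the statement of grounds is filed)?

Step 4 runs from January 5, 2010, when the protest is served on the awardee. 55 days after January 5, 2010 is March 1, 2010.

March 1, 2010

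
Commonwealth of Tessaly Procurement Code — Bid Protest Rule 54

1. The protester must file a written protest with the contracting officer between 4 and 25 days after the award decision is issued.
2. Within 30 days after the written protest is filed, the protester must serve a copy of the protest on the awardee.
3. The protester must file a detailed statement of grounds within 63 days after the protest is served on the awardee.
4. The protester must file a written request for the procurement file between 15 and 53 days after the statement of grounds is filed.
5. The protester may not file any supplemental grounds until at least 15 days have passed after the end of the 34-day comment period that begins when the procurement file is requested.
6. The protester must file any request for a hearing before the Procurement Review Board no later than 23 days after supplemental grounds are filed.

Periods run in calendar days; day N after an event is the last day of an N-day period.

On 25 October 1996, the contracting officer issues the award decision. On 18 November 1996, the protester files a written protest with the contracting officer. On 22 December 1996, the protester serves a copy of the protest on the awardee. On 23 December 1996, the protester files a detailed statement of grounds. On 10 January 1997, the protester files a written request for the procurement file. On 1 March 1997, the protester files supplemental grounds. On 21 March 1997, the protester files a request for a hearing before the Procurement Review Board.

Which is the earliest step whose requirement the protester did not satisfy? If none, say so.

Step 1 — 4 and 25 days from 25 October 1996 (when the award decision is issued) are 29 October 1996 and 19 November 1996 respectively; done 18 November 1996 — within the window.
Step 2 — counting 30 days from 18 November 1996 (when the written protest is filed) gives a deadline of 18 December 1996; 22 December 1996 misses that deadline by 4 days.
Later steps need not be reached.

Step 2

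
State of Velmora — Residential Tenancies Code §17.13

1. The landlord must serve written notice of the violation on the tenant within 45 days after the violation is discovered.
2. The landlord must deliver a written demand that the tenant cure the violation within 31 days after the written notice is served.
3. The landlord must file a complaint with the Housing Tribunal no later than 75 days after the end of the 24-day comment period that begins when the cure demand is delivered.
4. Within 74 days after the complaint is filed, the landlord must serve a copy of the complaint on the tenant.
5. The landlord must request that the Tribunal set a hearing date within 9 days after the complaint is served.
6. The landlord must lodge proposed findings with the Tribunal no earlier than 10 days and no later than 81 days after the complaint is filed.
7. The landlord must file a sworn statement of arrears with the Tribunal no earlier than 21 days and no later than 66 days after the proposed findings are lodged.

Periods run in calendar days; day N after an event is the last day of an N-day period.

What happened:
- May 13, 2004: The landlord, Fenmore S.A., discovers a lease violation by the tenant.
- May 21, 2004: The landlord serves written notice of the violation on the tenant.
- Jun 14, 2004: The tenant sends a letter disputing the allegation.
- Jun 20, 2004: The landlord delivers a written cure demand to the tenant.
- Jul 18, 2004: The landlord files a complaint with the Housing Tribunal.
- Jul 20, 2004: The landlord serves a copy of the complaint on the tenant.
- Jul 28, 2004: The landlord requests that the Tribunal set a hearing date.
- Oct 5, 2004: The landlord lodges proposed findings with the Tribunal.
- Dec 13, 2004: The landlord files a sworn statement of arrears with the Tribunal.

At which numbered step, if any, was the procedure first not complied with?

Step 7

(1) due by May 13, 2004 + 45 days = Jun 27, 2004; completed May 21, 2004, before the deadline.
(2) due by May 21, 2004 + 31 days = Jun 21, 2004; Jun 20, 2004 is within that limit.
(3) due by Jul 14, 2004 + 75 days = Sep 27, 2004; done Jul 18, 2004 — timely.
(4) due by Jul 18, 2004 + 74 days = Sep 30, 2004; Jul 20, 2004 is within that limit.
(5) due by Jul 20, 2004 + 9 days = Jul 29, 2004; Jul 28, 2004 is within that limit.
(6) the permitted window runs from Jul 18, 2004 + 10 = Jul 28, 2004 to Jul 18, 2004 + 81 = Oct 7, 2004; done Oct 5, 2004 — within the window.
(7) the permitted window runs from Oct 5, 2004 + 21 = Oct 26, 2004 to Oct 5, 2004 + 66 = Dec 10, 2004; done Dec 13, 2004 — 3 days after the window closed.
Later steps need not be reached.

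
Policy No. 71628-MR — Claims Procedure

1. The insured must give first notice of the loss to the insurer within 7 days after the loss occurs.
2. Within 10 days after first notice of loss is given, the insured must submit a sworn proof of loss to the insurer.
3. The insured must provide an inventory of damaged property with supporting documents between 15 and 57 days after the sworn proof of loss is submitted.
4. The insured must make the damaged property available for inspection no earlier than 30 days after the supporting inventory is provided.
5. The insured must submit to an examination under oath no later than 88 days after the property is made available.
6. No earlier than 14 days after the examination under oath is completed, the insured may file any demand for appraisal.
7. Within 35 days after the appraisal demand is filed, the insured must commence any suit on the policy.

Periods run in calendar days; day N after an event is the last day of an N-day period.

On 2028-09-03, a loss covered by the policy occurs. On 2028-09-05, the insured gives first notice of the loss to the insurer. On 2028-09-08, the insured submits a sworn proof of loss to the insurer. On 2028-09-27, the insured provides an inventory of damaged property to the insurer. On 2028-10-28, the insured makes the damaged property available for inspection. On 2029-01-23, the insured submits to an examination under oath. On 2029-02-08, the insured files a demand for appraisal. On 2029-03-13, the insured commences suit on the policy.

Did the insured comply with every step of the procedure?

Yes

(1) due by 2028-09-03 + 7 days = 2028-09-10; done 2028-09-05 — timely.
(2) due by 2028-09-05 + 10 days = 2028-09-15; done 2028-09-08 — timely.
(3) the permitted window runs from 2028-09-08 + 15 = 2028-09-23 to 2028-09-08 + 57 = 2028-11-04; done 2028-09-27, which is between those dates.
(4) permitted from 2028-09-27 + 30 days = 2028-10-27 onward; 2028-10-28 is on or after that date.
(5) due by 2028-10-28 + 88 days = 2029-01-24; 2029-01-23 is within that limit.
(6) permitted from 2029-01-23 + 14 days = 2029-02-06 onward; 2029-02-08 is on or after that date.
(7) due by 2029-02-08 + 35 days = 2029-03-15; completed 2029-03-13, before the deadline.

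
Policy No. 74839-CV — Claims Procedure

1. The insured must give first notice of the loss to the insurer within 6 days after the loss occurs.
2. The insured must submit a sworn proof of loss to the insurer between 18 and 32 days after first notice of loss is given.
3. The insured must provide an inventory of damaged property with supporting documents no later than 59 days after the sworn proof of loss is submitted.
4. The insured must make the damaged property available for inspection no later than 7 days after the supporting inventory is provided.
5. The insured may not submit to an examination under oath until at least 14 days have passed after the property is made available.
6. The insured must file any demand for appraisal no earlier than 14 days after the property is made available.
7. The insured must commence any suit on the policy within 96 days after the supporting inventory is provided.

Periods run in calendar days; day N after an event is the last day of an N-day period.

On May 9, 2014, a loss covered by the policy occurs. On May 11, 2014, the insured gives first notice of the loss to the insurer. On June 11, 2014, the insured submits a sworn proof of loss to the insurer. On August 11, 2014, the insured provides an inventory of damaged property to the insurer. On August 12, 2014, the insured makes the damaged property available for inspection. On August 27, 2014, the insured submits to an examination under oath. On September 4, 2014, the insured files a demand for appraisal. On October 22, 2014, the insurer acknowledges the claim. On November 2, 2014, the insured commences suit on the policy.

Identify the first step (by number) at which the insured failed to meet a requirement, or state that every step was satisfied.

Step 1 — counting 6 days from May 9, 2014 (when the loss occurs) gives a deadline of May 15, 2014; completed May 11, 2014, before the deadline.
Step 2 — 18 and 32 days from May 11, 2014 (when first notice of loss is given) are May 29, 2014 and June 12, 2014 respectively; done June 11, 2014, which is between those dates.
Step 3 — counting 59 days from June 11, 2014 (when the sworn proof of loss is submitted) gives a deadline of August 9, 2014; not done until August 11, 2014, 2 days after the deadline.

Step 3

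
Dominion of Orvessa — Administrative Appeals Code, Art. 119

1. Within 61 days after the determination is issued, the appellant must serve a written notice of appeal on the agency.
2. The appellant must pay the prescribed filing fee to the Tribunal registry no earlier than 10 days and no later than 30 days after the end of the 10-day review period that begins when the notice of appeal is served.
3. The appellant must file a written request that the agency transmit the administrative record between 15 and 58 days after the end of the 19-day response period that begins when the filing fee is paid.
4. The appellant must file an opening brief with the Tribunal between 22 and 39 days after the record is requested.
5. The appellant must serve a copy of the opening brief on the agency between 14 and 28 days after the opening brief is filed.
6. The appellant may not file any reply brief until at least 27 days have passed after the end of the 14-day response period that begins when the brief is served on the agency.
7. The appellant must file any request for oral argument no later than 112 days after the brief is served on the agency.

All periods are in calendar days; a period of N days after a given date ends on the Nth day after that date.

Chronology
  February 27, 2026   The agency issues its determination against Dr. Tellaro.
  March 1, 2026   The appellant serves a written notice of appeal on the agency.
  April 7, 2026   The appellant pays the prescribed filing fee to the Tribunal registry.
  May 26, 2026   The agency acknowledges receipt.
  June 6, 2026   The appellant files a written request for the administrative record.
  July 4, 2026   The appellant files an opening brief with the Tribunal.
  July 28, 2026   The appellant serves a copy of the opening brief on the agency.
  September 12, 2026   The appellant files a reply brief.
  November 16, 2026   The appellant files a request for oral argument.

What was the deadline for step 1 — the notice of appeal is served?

Step 1 runs from February 27, 2026, when the determination is issued. 61 days after February 27, 2026 is April 29, 2026.

April 29, 2026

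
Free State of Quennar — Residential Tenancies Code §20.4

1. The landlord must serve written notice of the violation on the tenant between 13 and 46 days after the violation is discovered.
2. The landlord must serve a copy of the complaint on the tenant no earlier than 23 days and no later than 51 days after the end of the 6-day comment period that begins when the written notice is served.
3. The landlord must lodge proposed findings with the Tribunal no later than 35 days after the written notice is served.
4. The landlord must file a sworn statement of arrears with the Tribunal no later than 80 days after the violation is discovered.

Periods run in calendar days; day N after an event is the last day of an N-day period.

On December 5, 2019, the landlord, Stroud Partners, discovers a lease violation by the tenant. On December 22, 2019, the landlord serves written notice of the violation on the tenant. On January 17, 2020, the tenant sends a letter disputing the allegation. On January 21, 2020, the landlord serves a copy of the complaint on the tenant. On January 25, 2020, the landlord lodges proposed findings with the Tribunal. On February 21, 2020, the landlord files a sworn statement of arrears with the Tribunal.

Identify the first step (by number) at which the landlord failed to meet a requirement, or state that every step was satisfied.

None — every step was satisfied

(1) the permitted window runs from December 5, 2019 + 13 = December 18, 2019 to December 5, 2019 + 46 = January 20, 2020; December 22, 2019 falls inside that range.
(2) the permitted window runs from December 28, 2019 + 23 = January 20, 2020 to December 28, 2019 + 51 = February 17, 2020; January 21, 2020 falls inside that range.
(3) due by December 22, 2019 + 35 days = January 26, 2020; done January 25, 2020 — timely.
(4) due by December 5, 2019 + 80 days = February 23, 2020; completed February 21, 2020, before the deadline.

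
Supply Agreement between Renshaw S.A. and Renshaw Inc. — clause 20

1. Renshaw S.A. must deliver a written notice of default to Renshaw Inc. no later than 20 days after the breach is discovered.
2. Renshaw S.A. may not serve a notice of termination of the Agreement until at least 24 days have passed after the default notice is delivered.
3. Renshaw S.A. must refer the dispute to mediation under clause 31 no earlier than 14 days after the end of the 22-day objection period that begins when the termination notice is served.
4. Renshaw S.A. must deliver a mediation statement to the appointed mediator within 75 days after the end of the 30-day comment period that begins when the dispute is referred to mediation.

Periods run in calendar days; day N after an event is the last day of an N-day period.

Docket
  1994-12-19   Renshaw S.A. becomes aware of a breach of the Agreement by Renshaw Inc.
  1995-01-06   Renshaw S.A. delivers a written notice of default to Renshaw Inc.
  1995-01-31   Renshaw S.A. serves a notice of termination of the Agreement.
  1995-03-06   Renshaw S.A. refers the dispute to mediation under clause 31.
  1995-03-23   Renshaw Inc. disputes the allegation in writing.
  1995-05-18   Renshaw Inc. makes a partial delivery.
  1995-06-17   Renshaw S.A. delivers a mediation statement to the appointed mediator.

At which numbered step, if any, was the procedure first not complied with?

Step 1: 20 days after 1994-12-19 (when the breach is discovered) is 1995-01-08; done 1995-01-06 — timely.
Step 2: the earliest permitted date is 24 days after 1995-01-06 (when the default notice is delivered), i.e. 1995-01-30; 1995-01-31 is on or after that date.
Step 3: the earliest permitted date is 14 days after 1995-02-22 (end of the 22-day objection period, which began when the termination notice is served on 1995-01-31), i.e. 1995-03-08; 1995-03-06 is 2 days before the earliest permitted date.
Later steps need not be reached.

Step 3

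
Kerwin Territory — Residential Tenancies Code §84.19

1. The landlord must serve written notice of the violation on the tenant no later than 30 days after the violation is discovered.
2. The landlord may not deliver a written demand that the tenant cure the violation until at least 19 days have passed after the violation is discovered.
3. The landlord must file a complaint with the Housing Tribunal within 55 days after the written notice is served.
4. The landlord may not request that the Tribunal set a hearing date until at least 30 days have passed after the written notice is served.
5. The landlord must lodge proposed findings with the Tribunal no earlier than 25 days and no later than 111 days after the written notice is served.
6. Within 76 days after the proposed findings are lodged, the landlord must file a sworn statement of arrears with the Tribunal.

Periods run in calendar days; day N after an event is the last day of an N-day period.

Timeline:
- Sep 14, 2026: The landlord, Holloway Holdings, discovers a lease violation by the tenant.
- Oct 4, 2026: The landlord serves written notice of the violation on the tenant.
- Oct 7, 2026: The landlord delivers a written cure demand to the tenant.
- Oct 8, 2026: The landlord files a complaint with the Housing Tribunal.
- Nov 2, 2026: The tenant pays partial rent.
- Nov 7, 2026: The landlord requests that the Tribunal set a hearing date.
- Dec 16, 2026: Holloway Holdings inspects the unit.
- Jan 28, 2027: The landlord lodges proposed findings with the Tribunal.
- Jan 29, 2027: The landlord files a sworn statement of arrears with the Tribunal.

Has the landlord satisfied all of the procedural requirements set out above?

(1) due by Sep 14, 2026 + 30 days = Oct 14, 2026; completed Oct 4, 2026, before the deadline.
(2) permitted from Sep 14, 2026 + 19 days = Oct 3, 2026 onward; done Oct 7, 2026 — permitted.
(3) due by Oct 4, 2026 + 55 days = Nov 28, 2026; Oct 8, 2026 is within that limit.
(4) permitted from Oct 4, 2026 + 30 days = Nov 3, 2026 onward; Nov 7, 2026 is on or after that date.
(5) the permitted window runs from Oct 4, 2026 + 25 = Oct 29, 2026 to Oct 4, 2026 + 111 = Jan 23, 2027; done Jan 28, 2027 — 5 days after the window closed.
The analysis stops there.

No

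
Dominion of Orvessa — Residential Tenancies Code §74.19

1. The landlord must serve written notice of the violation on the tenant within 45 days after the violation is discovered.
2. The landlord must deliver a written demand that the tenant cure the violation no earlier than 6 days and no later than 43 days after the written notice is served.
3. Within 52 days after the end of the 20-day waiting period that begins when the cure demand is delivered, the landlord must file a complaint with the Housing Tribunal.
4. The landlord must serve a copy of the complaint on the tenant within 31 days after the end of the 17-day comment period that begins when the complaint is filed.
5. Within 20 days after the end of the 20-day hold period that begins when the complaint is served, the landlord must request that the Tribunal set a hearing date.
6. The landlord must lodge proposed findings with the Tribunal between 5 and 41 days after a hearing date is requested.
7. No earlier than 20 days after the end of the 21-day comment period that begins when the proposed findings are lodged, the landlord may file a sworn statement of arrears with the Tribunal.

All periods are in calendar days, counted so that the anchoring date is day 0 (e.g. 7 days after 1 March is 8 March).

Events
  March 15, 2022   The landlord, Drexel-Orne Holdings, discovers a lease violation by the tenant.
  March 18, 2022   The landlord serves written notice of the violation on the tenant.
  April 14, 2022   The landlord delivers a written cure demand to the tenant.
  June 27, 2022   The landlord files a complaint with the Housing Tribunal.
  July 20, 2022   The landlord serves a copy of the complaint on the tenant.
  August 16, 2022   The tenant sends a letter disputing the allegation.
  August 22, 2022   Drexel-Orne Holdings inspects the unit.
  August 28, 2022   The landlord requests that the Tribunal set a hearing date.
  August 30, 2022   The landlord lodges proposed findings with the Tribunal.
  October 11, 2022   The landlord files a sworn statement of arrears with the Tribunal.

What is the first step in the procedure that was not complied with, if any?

(1) due by March 15, 2022 + 45 days = April 29, 2022; completed March 18, 2022, before the deadline.
(2) the permitted window runs from March 18, 2022 + 6 = March 24, 2022 to March 18, 2022 + 43 = April 30, 2022; done April 14, 2022, which is between those dates.
(3) due by May 4, 2022 + 52 days = June 25, 2022; done June 27, 2022 — 2 days late.
The procedure was therefore not followed at step 3.

Step 3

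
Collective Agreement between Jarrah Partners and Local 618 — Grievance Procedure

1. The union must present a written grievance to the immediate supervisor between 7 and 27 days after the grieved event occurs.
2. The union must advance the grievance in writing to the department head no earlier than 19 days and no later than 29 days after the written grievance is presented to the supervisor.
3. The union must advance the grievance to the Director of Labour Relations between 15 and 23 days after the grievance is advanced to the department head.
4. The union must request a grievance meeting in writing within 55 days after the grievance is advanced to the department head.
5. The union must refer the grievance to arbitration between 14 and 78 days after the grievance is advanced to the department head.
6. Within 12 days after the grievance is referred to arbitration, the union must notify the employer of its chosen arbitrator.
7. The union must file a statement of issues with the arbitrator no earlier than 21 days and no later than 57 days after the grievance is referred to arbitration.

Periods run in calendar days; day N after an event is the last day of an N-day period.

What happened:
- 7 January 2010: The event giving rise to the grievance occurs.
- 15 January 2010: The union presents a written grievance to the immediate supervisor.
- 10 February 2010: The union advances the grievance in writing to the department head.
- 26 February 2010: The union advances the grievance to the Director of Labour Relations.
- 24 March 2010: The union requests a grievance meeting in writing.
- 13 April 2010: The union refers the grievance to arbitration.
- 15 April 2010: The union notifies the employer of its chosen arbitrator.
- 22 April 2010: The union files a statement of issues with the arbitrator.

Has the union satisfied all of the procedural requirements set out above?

No

Step 1: the window is 7–27 days after 7 January 2010 (when the grieved event occurs), so 14 January 2010 through 3 February 2010; 15 January 2010 falls inside that range.
Step 2: the window is 19–29 days after 15 January 2010 (when the written grievance is presented to the supervisor), so 3 February 2010 through 13 February 2010; 10 February 2010 falls inside that range.
Step 3: the window is 15–23 days after 10 February 2010 (when the grievance is advanced to the department head), so 25 February 2010 through 5 March 2010; done 26 February 2010, which is between those dates.
Step 4: 55 days after 10 February 2010 (when the grievance is advanced to the department head) is 6 April 2010; completed 24 March 2010, before the deadline.
Step 5: the window is 14–78 days after 10 February 2010 (when the grievance is advanced to the department head), so 24 February 2010 through 29 April 2010; done 13 April 2010 — within the window.
Step 6: 12 days after 13 April 2010 (when the grievance is referred to arbitration) is 25 April 2010; done 15 April 2010 — timely.
Step 7: the window is 21–57 days after 13 April 2010 (when the grievance is referred to arbitration), so 4 May 2010 through 9 June 2010; 22 April 2010 is 12 days too early.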